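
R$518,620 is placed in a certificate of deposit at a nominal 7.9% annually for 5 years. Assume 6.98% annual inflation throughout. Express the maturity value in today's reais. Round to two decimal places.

R$541,306.84

Nominal value at maturity: R$518,620 × (1 + 7.9%)^5 ≈ R$758,501.57.
Price-level factor over 5 years: (1 + 6.98%)^5 ≈ 1.4012414246.
The maturity value deflated by that factor is the answer in today's purchasing power.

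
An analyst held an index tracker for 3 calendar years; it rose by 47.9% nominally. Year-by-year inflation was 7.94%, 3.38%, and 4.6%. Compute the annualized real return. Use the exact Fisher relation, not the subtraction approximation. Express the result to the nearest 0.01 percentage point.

Cumulative inflation factor: 1.0794 × 1.0338 × 1.046 ≈ 1.16721.
Nominal growth factor: 1.47900. Real growth factor = 1.47900 / 1.16721 ≈ 1.26712.
Annualized: 1.26712^(1/3) − 1 ≈ 0.08211.

8.21%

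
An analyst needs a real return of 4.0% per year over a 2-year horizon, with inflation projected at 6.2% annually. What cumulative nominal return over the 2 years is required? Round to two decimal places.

Required annual nominal rate: (1+4.0%)(1+6.2%) − 1 = 10.448%.
Cumulative over 2 years: (1 + 0.10448)^2 − 1 ≈ 0.21988.

21.99%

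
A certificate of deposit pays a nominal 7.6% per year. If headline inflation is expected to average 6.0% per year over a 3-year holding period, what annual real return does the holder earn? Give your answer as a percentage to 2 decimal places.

With constant rates the annual real return is the same each year: (1+7.6%)/(1+6.0%) − 1 = 0.01509.

1.51%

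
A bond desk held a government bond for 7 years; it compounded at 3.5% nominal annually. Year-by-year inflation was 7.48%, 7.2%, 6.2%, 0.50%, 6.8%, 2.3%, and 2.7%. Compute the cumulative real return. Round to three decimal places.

Cumulative inflation factor: 1.0748 × 1.072 × 1.062 × 1.0050 × 1.068 × 1.023 × 1.027 ≈ 1.37985.
Nominal growth factor: 1.27228. Real growth factor = 1.27228 / 1.37985 ≈ 0.92204.
Total real return ≈ -7.7955%.

-7.796%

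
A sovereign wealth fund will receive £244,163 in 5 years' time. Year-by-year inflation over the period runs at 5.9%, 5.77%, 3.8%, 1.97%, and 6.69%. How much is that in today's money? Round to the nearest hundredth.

Price-level factor over 5 years: 1.059 × 1.0577 × 1.038 × 1.0197 × 1.0669 ≈ 1.2648876504.
Purchasing power today: £244,163 divided by that factor.

£193,031.37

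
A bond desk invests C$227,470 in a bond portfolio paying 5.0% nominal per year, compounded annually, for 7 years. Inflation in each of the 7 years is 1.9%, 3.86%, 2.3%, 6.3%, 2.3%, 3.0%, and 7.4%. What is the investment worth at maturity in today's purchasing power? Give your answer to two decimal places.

C$245,754.05

Nominal value at maturity: C$227,470 × (1 + 5.0%)^7 ≈ C$320,073.13.
Price-level factor over 7 years: 1.019 × 1.0386 × 1.023 × 1.063 × 1.023 × 1.030 × 1.074 ≈ 1.3024124536.
Dividing the nominal maturity value by the price-level factor gives the value in today's money.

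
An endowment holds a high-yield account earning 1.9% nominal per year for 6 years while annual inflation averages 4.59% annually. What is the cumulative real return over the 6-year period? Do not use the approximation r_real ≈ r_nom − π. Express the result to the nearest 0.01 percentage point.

The annual real rate is (1+1.9%)/(1+4.59%) − 1 = -2.5719%.
Compounded over 6 years: (1 + -0.025719)^6 − 1 ≈ -0.14473.

-14.47%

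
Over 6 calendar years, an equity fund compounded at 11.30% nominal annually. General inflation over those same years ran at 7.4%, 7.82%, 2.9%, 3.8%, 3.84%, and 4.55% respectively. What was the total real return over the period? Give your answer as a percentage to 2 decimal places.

Cumulative inflation factor: 1.074 × 1.0782 × 1.029 × 1.038 × 1.0384 × 1.0455 ≈ 1.34278.
Nominal growth factor: 1.90095. Real growth factor = 1.90095 / 1.34278 ≈ 1.41568.
Total real return ≈ 41.5683%.

41.57%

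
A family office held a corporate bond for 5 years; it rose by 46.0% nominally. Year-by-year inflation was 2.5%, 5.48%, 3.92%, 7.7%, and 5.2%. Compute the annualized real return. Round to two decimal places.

Cumulative inflation factor: 1.025 × 1.0548 × 1.0392 × 1.077 × 1.052 ≈ 1.27299.
Nominal growth factor: 1.46000. Real growth factor = 1.46000 / 1.27299 ≈ 1.14691.
Annualized: 1.14691^(1/5) − 1 ≈ 0.02779.

2.78%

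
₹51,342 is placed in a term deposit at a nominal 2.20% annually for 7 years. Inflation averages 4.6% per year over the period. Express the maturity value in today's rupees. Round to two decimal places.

₹43,642.26

Nominal value at maturity: ₹51,342 × (1 + 2.20%)^7 ≈ ₹59,790.07.
Price-level factor over 7 years: (1 + 4.6%)^7 ≈ 1.3700038629.
The maturity value deflated by that factor is the answer in today's purchasing power.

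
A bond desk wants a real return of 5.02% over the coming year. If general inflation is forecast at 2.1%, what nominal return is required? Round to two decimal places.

7.23%

By the Fisher equation, 1 + r_nom = (1 + 5.02%)(1 + 2.1%) = 1.0502 × 1.021 = 1.0722542.
So r_nom = 7.22542%.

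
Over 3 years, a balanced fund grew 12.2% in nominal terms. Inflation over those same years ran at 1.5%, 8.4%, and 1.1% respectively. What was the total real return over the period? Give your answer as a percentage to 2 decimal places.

Cumulative inflation factor: 1.015 × 1.084 × 1.011 ≈ 1.11236.
Nominal growth factor: 1.12200. Real growth factor = 1.12200 / 1.11236 ≈ 1.00866.
Total real return ≈ 0.8664%.

0.87%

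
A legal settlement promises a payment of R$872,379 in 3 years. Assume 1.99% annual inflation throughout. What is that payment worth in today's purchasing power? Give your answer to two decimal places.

R$822,304.05

Price-level factor over 3 years: (1 + 1.99%)^3 ≈ 1.0608959106.
Purchasing power today: R$872,379 divided by that factor.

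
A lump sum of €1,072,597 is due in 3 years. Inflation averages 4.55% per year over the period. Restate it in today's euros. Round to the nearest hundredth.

€938,565.24

Price-level factor over 3 years: (1 + 4.55%)^3 ≈ 1.1428049464.
Purchasing power today: €1,072,597 divided by that factor.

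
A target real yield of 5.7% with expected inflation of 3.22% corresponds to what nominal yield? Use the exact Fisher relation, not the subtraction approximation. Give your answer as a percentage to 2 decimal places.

By the Fisher equation, 1 + r_nom = (1 + 5.7%)(1 + 3.22%) = 1.057 × 1.0322 = 1.0910354.
So r_nom = 9.10354%.

9.10%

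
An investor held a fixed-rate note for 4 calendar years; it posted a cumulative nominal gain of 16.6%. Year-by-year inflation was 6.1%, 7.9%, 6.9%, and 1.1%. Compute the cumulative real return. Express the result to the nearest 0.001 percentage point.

-5.761%

Cumulative inflation factor: 1.061 × 1.079 × 1.069 × 1.011 ≈ 1.23727.
Nominal growth factor: 1.16600. Real growth factor = 1.16600 / 1.23727 ≈ 0.94239.
Total real return ≈ -5.7605%.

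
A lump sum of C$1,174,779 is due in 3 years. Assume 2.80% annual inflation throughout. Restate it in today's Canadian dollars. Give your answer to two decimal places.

C$1,081,376.26

Price-level factor over 3 years: (1 + 2.80%)^3 = 1.086373952.
Purchasing power today: C$1,174,779 divided by that factor.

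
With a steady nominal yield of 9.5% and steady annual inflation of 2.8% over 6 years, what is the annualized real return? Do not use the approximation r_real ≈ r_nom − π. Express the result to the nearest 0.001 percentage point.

6.518%

With constant rates the annual real return is the same each year: (1+9.5%)/(1+2.8%) − 1 = 0.06518.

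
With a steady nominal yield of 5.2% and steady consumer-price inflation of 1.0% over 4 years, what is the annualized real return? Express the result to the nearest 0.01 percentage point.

4.16%

With constant rates the annual real return is the same each year: (1+5.2%)/(1+1.0%) − 1 = 0.04158.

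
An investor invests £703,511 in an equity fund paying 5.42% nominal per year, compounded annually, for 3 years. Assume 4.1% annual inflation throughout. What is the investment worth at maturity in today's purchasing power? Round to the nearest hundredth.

£730,613.58

Nominal value at maturity: £703,511 × (1 + 5.42%)^3 ≈ £824,213.89.
Price-level factor over 3 years: (1 + 4.1%)^3 = 1.128111921.
Dividing the nominal maturity value by the price-level factor gives the value in today's money.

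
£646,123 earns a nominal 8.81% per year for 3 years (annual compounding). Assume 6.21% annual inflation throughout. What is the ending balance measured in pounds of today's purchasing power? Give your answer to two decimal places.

£694,744.96

Nominal value at maturity: £646,123 × (1 + 8.81%)^3 ≈ £832,379.99.
Price-level factor over 3 years: (1 + 6.21%)^3 ≈ 1.1981087131.
Dividing the nominal maturity value by the price-level factor gives the value in today's money.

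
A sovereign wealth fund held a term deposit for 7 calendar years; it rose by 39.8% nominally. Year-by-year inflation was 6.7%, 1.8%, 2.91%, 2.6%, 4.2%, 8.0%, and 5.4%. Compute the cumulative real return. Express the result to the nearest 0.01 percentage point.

2.77%

Cumulative inflation factor: 1.067 × 1.018 × 1.0291 × 1.026 × 1.042 × 1.080 × 1.054 ≈ 1.36035.
Nominal growth factor: 1.39800. Real growth factor = 1.39800 / 1.36035 ≈ 1.02768.
Total real return ≈ 2.7680%.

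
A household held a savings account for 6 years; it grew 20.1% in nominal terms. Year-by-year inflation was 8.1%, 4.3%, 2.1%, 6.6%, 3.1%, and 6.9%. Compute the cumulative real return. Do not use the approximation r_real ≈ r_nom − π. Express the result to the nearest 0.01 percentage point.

-11.20%

Cumulative inflation factor: 1.081 × 1.043 × 1.021 × 1.066 × 1.031 × 1.069 ≈ 1.35248.
Nominal growth factor: 1.20100. Real growth factor = 1.20100 / 1.35248 ≈ 0.88800.
Total real return ≈ -11.1999%.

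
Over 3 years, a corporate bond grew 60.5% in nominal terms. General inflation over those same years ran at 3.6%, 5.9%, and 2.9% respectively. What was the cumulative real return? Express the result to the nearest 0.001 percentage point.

42.169%

Cumulative inflation factor: 1.036 × 1.059 × 1.029 ≈ 1.12894.
Nominal growth factor: 1.60500. Real growth factor = 1.60500 / 1.12894 ≈ 1.42169.
Total real return ≈ 42.1687%.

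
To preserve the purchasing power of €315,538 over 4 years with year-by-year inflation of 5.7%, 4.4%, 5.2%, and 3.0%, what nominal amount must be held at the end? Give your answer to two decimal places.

€377,294.19

Cumulative price-level factor: 1.057 × 1.044 × 1.052 × 1.030 ≈ 1.1957171285.
Multiplying €315,538 by the price-level factor gives the future nominal sum.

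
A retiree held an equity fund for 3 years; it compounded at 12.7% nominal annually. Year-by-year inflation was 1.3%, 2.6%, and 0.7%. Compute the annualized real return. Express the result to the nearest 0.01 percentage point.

Cumulative inflation factor: 1.013 × 1.026 × 1.007 ≈ 1.04661.
Nominal growth factor: 1.43144. Real growth factor = 1.43144 / 1.04661 ≈ 1.36768.
Annualized: 1.36768^(1/3) − 1 ≈ 0.11001.

11.00%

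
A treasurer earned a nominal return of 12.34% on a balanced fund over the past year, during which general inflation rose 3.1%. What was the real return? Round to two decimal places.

8.96%

Real return via the Fisher equation: (1 + 12.34%)/(1 + 3.1%) − 1 = 1.1234/1.031 − 1 ≈ 0.08962.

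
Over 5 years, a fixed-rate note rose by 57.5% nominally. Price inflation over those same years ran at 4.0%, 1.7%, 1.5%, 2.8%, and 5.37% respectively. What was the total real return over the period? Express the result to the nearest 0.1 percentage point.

35.4%

Cumulative inflation factor: 1.040 × 1.017 × 1.015 × 1.028 × 1.0537 ≈ 1.16287.
Nominal growth factor: 1.57500. Real growth factor = 1.57500 / 1.16287 ≈ 1.35441.
Total real return ≈ 35.4410%.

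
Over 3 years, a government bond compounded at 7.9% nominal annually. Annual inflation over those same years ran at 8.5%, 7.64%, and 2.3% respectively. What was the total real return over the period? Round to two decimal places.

Cumulative inflation factor: 1.085 × 1.0764 × 1.023 ≈ 1.19476.
Nominal growth factor: 1.25622. Real growth factor = 1.25622 / 1.19476 ≈ 1.05144.
Total real return ≈ 5.1442%.

5.14%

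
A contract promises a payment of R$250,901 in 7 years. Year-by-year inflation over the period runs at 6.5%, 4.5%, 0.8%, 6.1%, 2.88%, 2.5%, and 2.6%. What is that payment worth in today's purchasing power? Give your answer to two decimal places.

R$194,831.15

Price-level factor over 7 years: 1.065 × 1.045 × 1.008 × 1.061 × 1.0288 × 1.025 × 1.026 ≈ 1.2877868794.
Purchasing power today: R$250,901 divided by that factor.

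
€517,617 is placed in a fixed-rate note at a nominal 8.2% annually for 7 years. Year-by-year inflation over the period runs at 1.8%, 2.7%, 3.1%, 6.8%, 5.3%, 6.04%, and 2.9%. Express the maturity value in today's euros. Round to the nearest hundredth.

Nominal value at maturity: €517,617 × (1 + 8.2%)^7 ≈ €898,668.16.
Price-level factor over 7 years: 1.018 × 1.027 × 1.031 × 1.068 × 1.053 × 1.0604 × 1.029 ≈ 1.3227007646.
Dividing the nominal maturity value by the price-level factor gives the value in today's money.

€679,419.10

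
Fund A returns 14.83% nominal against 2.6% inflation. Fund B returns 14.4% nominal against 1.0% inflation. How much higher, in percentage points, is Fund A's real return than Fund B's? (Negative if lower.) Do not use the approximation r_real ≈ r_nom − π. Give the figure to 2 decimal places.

Fund A real return: 1.1483/1.026 − 1 = 11.920%.
Fund B real return: 1.144/1.010 − 1 = 13.267%.
Difference: 11.920 − 13.267 = -1.347 pp.

-1.35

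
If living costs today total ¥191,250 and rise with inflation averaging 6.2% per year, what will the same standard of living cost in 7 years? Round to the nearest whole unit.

¥291,389

Cumulative price-level factor: (1+6.2%)^7 ≈ 1.5236022917.
Multiplying ¥191,250 by the price-level factor gives the future nominal sum.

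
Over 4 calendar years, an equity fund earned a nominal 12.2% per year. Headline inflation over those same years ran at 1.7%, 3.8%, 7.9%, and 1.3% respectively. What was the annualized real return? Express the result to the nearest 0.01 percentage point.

8.26%

Cumulative inflation factor: 1.017 × 1.038 × 1.079 × 1.013 ≈ 1.15385.
Nominal growth factor: 1.58479. Real growth factor = 1.58479 / 1.15385 ≈ 1.37348.
Annualized: 1.37348^(1/4) − 1 ≈ 0.08257.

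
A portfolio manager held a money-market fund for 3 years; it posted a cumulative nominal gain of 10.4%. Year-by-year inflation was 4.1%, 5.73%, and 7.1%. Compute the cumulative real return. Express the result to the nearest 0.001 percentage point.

Cumulative inflation factor: 1.041 × 1.0573 × 1.071 ≈ 1.17880.
Nominal growth factor: 1.10400. Real growth factor = 1.10400 / 1.17880 ≈ 0.93655.
Total real return ≈ -6.3451%.

-6.345%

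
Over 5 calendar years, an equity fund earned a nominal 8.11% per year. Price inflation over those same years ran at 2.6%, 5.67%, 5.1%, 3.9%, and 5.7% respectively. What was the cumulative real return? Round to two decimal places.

18.01%

Cumulative inflation factor: 1.026 × 1.0567 × 1.051 × 1.039 × 1.057 ≈ 1.25139.
Nominal growth factor: 1.47683. Real growth factor = 1.47683 / 1.25139 ≈ 1.18015.
Total real return ≈ 18.0149%.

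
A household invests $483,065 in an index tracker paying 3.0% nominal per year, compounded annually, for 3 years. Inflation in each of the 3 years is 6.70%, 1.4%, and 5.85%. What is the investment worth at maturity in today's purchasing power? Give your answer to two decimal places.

$460,918.36

Nominal value at maturity: $483,065 × (1 + 3.0%)^3 ≈ $527,858.17.
Price-level factor over 3 years: 1.0670 × 1.014 × 1.0585 = 1.145231373.
The maturity value deflated by that factor is the answer in today's purchasing power.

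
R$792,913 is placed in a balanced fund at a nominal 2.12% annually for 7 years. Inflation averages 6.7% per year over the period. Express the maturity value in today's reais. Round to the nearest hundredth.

Nominal value at maturity: R$792,913 × (1 + 2.12%)^7 ≈ R$918,335.09.
Price-level factor over 7 years: (1 + 6.7%)^7 ≈ 1.5745299861.
Dividing the nominal maturity value by the price-level factor gives the value in today's money.

R$583,243.95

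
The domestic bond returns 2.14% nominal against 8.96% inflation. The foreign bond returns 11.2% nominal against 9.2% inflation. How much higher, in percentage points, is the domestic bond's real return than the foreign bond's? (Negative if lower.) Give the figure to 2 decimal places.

-8.09

The domestic bond real return: 1.0214/1.0896 − 1 = -6.259%.
The foreign bond real return: 1.112/1.092 − 1 = 1.832%.
Difference: -6.259 − 1.832 = -8.091 pp.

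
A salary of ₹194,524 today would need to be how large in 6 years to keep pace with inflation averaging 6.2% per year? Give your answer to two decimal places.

₹279,074.59

Cumulative price-level factor: (1+6.2%)^6 ≈ 1.4346537586.
Multiplying ₹194,524 by the price-level factor gives the future nominal sum.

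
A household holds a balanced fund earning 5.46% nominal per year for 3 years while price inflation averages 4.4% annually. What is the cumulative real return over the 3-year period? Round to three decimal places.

The annual real rate is (1+5.46%)/(1+4.4%) − 1 = 1.0153%.
Compounded over 3 years: (1 + 0.010153)^3 − 1 ≈ 0.03077.

3.077%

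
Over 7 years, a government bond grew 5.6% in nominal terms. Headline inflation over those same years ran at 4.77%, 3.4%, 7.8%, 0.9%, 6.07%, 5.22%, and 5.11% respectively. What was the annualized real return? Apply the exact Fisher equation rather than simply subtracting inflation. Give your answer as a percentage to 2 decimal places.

Cumulative inflation factor: 1.0477 × 1.034 × 1.078 × 1.009 × 1.0607 × 1.0522 × 1.0511 ≈ 1.38230.
Nominal growth factor: 1.05600. Real growth factor = 1.05600 / 1.38230 ≈ 0.76394.
Annualized: 0.76394^(1/7) − 1 ≈ -0.03774.

-3.77%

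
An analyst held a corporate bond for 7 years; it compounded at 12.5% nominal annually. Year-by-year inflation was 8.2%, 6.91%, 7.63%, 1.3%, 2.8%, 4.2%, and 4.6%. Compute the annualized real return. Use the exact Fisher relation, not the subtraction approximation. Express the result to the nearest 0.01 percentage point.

Cumulative inflation factor: 1.082 × 1.0691 × 1.0763 × 1.013 × 1.028 × 1.042 × 1.046 ≈ 1.41313.
Nominal growth factor: 2.28070. Real growth factor = 2.28070 / 1.41313 ≈ 1.61394.
Annualized: 1.61394^(1/7) − 1 ≈ 0.07077.

7.08%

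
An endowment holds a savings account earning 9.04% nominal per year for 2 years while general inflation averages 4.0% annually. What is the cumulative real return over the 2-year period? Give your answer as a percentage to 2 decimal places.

The annual real rate is (1+9.04%)/(1+4.0%) − 1 = 4.8462%.
Compounded over 2 years: (1 + 0.048462)^2 − 1 ≈ 0.09927.

9.93%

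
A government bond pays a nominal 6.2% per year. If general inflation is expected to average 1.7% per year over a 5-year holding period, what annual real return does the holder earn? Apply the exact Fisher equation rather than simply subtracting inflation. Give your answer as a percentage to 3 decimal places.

With constant rates the annual real return is the same each year: (1+6.2%)/(1+1.7%) − 1 = 0.04425.

4.425%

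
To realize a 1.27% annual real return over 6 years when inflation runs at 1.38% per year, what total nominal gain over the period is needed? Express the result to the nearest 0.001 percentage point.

Required annual nominal rate: (1+1.27%)(1+1.38%) − 1 = 2.667526%.
Cumulative over 6 years: (1 + 0.02667526)^6 − 1 ≈ 0.17111.

17.111%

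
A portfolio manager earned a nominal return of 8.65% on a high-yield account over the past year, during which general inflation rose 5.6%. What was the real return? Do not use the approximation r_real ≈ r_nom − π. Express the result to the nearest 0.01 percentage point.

Real return via the Fisher equation: (1 + 8.65%)/(1 + 5.6%) − 1 = 1.0865/1.056 − 1 ≈ 0.02888.

2.89%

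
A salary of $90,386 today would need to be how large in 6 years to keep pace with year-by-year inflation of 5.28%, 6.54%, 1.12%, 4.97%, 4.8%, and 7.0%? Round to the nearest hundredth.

Cumulative price-level factor: 1.0528 × 1.0654 × 1.0112 × 1.0497 × 1.048 × 1.070 ≈ 1.3350756874.
The nominal amount required is $90,386 scaled up by that factor.

$120,672.15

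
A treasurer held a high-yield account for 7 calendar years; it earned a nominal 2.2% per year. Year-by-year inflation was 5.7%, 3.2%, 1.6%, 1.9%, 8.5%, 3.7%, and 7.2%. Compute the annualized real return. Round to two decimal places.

Cumulative inflation factor: 1.057 × 1.032 × 1.016 × 1.019 × 1.085 × 1.037 × 1.072 ≈ 1.36215.
Nominal growth factor: 1.16454. Real growth factor = 1.16454 / 1.36215 ≈ 0.85493.
Annualized: 0.85493^(1/7) − 1 ≈ -0.02214.

-2.21%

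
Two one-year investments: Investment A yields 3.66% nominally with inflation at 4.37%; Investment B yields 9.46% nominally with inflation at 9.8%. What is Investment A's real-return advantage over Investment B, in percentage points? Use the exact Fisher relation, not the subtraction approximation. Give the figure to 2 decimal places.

Investment A real return: 1.0366/1.0437 − 1 = -0.680%.
Investment B real return: 1.0946/1.098 − 1 = -0.310%.
Difference: -0.680 − (-0.310) = -0.370 pp.

-0.37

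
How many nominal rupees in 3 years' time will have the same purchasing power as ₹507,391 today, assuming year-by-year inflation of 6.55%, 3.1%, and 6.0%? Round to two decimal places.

Cumulative price-level factor: 1.0655 × 1.031 × 1.060 = 1.16444233.
Multiplying ₹507,391 by the price-level factor gives the future nominal sum.

₹590,827.56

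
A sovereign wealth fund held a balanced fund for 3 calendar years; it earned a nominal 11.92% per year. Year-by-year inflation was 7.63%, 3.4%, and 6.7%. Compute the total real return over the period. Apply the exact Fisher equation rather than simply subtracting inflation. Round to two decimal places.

18.06%

Cumulative inflation factor: 1.0763 × 1.034 × 1.067 ≈ 1.18746.
Nominal growth factor: 1.40192. Real growth factor = 1.40192 / 1.18746 ≈ 1.18061.
Total real return ≈ 18.0606%.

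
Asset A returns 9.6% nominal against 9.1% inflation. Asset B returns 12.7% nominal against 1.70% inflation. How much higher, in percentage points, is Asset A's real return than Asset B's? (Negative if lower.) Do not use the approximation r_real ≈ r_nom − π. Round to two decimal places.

Asset A real return: 1.096/1.091 − 1 = 0.458%.
Asset B real return: 1.127/1.0170 − 1 = 10.816%.
Difference: 0.458 − 10.816 = -10.358 pp.

-10.36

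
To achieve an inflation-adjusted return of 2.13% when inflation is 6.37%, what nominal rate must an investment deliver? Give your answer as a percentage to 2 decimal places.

8.64%

By the Fisher equation, 1 + r_nom = (1 + 2.13%)(1 + 6.37%) = 1.0213 × 1.0637 = 1.08635681.
So r_nom = 8.635681%.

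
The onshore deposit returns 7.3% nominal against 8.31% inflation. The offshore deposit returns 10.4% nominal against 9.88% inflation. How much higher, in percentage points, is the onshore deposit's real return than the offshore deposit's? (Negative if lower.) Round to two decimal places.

-1.41

The onshore deposit real return: 1.073/1.0831 − 1 = -0.933%.
The offshore deposit real return: 1.104/1.0988 − 1 = 0.473%.
Difference: -0.933 − 0.473 = -1.406 pp.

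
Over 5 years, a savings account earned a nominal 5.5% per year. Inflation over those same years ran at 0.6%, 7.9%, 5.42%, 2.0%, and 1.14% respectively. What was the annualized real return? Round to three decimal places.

2.056%

Cumulative inflation factor: 1.006 × 1.079 × 1.0542 × 1.020 × 1.0114 ≈ 1.18050.
Nominal growth factor: 1.30696. Real growth factor = 1.30696 / 1.18050 ≈ 1.10713.
Annualized: 1.10713^(1/5) − 1 ≈ 0.02056.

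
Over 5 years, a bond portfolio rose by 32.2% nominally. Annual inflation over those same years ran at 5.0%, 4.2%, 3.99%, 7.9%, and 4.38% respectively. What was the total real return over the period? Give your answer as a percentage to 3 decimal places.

Cumulative inflation factor: 1.050 × 1.042 × 1.0399 × 1.079 × 1.0438 ≈ 1.28141.
Nominal growth factor: 1.32200. Real growth factor = 1.32200 / 1.28141 ≈ 1.03168.
Total real return ≈ 3.1678%.

3.168%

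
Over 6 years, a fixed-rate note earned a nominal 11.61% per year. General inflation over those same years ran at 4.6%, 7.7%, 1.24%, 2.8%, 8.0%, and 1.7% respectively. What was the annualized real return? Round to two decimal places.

Cumulative inflation factor: 1.046 × 1.077 × 1.0124 × 1.028 × 1.080 × 1.017 ≈ 1.28777.
Nominal growth factor: 1.93294. Real growth factor = 1.93294 / 1.28777 ≈ 1.50100.
Annualized: 1.50100^(1/6) − 1 ≈ 0.07003.

7.00%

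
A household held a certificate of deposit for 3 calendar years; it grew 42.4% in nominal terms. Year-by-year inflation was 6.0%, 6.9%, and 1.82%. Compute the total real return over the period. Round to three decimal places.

Cumulative inflation factor: 1.060 × 1.069 × 1.0182 ≈ 1.15376.
Nominal growth factor: 1.42400. Real growth factor = 1.42400 / 1.15376 ≈ 1.23422.
Total real return ≈ 23.4222%.

23.422%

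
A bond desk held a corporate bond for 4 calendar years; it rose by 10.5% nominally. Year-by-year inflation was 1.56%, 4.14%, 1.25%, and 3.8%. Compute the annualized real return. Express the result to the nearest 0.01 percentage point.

-0.15%

Cumulative inflation factor: 1.0156 × 1.0414 × 1.0125 × 1.038 ≈ 1.11156.
Nominal growth factor: 1.10500. Real growth factor = 1.10500 / 1.11156 ≈ 0.99410.
Annualized: 0.99410^(1/4) − 1 ≈ -0.00148.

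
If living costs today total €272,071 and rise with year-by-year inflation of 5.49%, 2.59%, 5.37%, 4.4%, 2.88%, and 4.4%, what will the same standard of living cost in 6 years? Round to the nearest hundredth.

Cumulative price-level factor: 1.0549 × 1.0259 × 1.0537 × 1.044 × 1.0288 × 1.044 ≈ 1.2786899597.
Multiplying €272,071 by the price-level factor gives the future nominal sum.

€347,894.46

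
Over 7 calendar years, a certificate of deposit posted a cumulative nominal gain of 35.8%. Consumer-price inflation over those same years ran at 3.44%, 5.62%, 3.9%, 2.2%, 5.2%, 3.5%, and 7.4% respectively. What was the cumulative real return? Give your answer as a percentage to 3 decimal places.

Cumulative inflation factor: 1.0344 × 1.0562 × 1.039 × 1.022 × 1.052 × 1.035 × 1.074 ≈ 1.35663.
Nominal growth factor: 1.35800. Real growth factor = 1.35800 / 1.35663 ≈ 1.00101.
Total real return ≈ 0.1010%.

0.101%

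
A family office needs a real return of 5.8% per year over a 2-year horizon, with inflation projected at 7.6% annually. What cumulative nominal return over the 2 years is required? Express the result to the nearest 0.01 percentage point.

Required annual nominal rate: (1+5.8%)(1+7.6%) − 1 = 13.8408%.
Cumulative over 2 years: (1 + 0.138408)^2 − 1 ≈ 0.29597.

29.60%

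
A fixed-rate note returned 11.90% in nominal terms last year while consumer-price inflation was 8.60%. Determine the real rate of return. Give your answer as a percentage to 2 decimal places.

3.04%

Real return via the Fisher equation: (1 + 11.90%)/(1 + 8.60%) − 1 = 1.1190/1.0860 − 1 ≈ 0.03039.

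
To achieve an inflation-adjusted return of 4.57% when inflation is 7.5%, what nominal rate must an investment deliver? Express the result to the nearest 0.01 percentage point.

12.41%

By the Fisher equation, 1 + r_nom = (1 + 4.57%)(1 + 7.5%) = 1.0457 × 1.075 = 1.1241275.
So r_nom = 12.41275%.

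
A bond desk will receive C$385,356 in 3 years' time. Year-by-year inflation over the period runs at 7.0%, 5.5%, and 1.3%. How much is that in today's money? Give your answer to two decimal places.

Price-level factor over 3 years: 1.070 × 1.055 × 1.013 = 1.14352505.
Purchasing power today: C$385,356 divided by that factor.

C$336,989.56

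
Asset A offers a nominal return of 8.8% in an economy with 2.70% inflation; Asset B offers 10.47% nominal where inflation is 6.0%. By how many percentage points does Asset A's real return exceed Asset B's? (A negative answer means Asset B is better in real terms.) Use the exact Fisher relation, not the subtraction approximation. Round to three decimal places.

1.723

Asset A real return: 1.088/1.0270 − 1 = 5.9396%.
Asset B real return: 1.1047/1.060 − 1 = 4.2170%.
Difference: 5.9396 − 4.2170 = 1.7226 pp.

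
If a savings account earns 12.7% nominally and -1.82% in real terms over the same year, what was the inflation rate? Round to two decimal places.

14.79%

From (1+r_nom) = (1+r_real)(1+π), we get 1+π = (1 + 12.7%)/(1 − 1.82%) = 1.127/0.9818 ≈ 1.14789.
So π ≈ 14.7892%.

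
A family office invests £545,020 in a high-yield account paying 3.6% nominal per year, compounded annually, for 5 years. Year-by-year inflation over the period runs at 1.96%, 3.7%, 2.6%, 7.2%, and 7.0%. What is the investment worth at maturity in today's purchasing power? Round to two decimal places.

£522,729.14

Nominal value at maturity: £545,020 × (1 + 3.6%)^5 ≈ £650,445.95.
Price-level factor over 5 years: 1.0196 × 1.037 × 1.026 × 1.072 × 1.070 ≈ 1.2443269491.
The maturity value deflated by that factor is the answer in today's purchasing power.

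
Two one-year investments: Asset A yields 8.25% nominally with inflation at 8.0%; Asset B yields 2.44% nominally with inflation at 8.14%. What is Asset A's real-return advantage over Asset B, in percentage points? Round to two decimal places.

Asset A real return: 1.0825/1.080 − 1 = 0.231%.
Asset B real return: 1.0244/1.0814 − 1 = -5.271%.
Difference: 0.231 − (-5.271) = 5.502 pp.

5.50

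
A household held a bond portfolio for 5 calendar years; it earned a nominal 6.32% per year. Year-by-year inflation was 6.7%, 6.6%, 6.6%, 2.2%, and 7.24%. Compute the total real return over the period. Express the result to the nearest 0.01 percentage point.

Cumulative inflation factor: 1.067 × 1.066 × 1.066 × 1.022 × 1.0724 ≈ 1.32888.
Nominal growth factor: 1.35855. Real growth factor = 1.35855 / 1.32888 ≈ 1.02232.
Total real return ≈ 2.2323%.

2.23%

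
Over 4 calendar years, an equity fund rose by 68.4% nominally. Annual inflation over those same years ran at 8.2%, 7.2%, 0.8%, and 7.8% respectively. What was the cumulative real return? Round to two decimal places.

Cumulative inflation factor: 1.082 × 1.072 × 1.008 × 1.078 ≈ 1.26038.
Nominal growth factor: 1.68400. Real growth factor = 1.68400 / 1.26038 ≈ 1.33611.
Total real return ≈ 33.6105%.

33.61%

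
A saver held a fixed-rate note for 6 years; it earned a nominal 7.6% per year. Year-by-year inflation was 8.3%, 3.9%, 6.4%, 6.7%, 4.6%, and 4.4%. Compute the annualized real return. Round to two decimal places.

1.79%

Cumulative inflation factor: 1.083 × 1.039 × 1.064 × 1.067 × 1.046 × 1.044 ≈ 1.39503.
Nominal growth factor: 1.55194. Real growth factor = 1.55194 / 1.39503 ≈ 1.11248.
Annualized: 1.11248^(1/6) − 1 ≈ 0.01792.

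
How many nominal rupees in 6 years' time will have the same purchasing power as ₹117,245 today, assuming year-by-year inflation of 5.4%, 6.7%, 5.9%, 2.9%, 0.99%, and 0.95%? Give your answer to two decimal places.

₹146,485.75

Cumulative price-level factor: 1.054 × 1.067 × 1.059 × 1.029 × 1.0099 × 1.0095 ≈ 1.2493987314.
The nominal amount required is ₹117,245 scaled up by that factor.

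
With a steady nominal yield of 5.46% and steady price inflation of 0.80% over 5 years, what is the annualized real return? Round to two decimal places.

With constant rates the annual real return is the same each year: (1+5.46%)/(1+0.80%) − 1 = 0.04623.

4.62%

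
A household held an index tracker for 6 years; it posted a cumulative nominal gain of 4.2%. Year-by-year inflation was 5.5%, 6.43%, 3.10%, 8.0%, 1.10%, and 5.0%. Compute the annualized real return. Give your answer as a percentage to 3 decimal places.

-3.952%

Cumulative inflation factor: 1.055 × 1.0643 × 1.0310 × 1.080 × 1.0110 × 1.050 ≈ 1.32721.
Nominal growth factor: 1.04200. Real growth factor = 1.04200 / 1.32721 ≈ 0.78511.
Annualized: 0.78511^(1/6) − 1 ≈ -0.03952.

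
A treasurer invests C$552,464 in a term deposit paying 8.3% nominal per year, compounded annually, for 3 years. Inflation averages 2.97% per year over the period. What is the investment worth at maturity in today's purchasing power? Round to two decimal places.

C$642,772.39

Nominal value at maturity: C$552,464 × (1 + 8.3%)^3 ≈ C$701,761.20.
Price-level factor over 3 years: (1 + 2.97%)^3 ≈ 1.0917724681.
The maturity value deflated by that factor is the answer in today's purchasing power.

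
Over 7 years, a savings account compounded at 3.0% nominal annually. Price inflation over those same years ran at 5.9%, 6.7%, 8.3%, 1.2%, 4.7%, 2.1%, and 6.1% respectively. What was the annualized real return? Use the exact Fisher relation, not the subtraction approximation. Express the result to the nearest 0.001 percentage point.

-1.880%

Cumulative inflation factor: 1.059 × 1.067 × 1.083 × 1.012 × 1.047 × 1.021 × 1.061 ≈ 1.40461.
Nominal growth factor: 1.22987. Real growth factor = 1.22987 / 1.40461 ≈ 0.87560.
Annualized: 0.87560^(1/7) − 1 ≈ -0.01880.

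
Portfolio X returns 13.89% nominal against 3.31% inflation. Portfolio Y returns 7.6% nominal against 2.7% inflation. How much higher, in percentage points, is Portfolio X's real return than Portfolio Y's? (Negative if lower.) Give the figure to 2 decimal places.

5.47

Portfolio X real return: 1.1389/1.0331 − 1 = 10.241%.
Portfolio Y real return: 1.076/1.027 − 1 = 4.771%.
Difference: 10.241 − 4.771 = 5.470 pp.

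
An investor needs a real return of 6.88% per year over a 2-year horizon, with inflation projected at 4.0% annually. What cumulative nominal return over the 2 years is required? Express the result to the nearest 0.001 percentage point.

Required annual nominal rate: (1+6.88%)(1+4.0%) − 1 = 11.1552%.
Cumulative over 2 years: (1 + 0.111552)^2 − 1 ≈ 0.23555.

23.555%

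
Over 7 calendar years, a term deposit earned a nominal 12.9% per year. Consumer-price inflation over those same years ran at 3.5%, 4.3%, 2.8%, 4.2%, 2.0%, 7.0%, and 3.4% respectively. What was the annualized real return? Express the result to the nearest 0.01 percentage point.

Cumulative inflation factor: 1.035 × 1.043 × 1.028 × 1.042 × 1.020 × 1.070 × 1.034 ≈ 1.30494.
Nominal growth factor: 2.33807. Real growth factor = 2.33807 / 1.30494 ≈ 1.79171.
Annualized: 1.79171^(1/7) − 1 ≈ 0.08688.

8.69%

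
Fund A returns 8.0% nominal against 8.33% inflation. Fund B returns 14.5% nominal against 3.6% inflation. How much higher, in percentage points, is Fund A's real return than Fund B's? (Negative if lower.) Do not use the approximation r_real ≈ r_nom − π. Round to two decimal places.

-10.83

Fund A real return: 1.080/1.0833 − 1 = -0.305%.
Fund B real return: 1.145/1.036 − 1 = 10.521%.
Difference: -0.305 − 10.521 = -10.826 pp.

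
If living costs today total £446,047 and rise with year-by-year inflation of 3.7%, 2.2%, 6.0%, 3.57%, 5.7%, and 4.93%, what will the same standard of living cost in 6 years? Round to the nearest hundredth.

Cumulative price-level factor: 1.037 × 1.022 × 1.060 × 1.0357 × 1.057 × 1.0493 ≈ 1.2904588307.
The nominal amount required is £446,047 scaled up by that factor.

£575,605.29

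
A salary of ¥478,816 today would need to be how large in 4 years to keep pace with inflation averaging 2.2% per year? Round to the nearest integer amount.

Cumulative price-level factor: (1+2.2%)^4 ≈ 1.0909468263.
The nominal amount required is ¥478,816 scaled up by that factor.

¥522,363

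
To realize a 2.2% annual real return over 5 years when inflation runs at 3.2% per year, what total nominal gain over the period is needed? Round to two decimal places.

30.51%

Required annual nominal rate: (1+2.2%)(1+3.2%) − 1 = 5.4704%.
Cumulative over 5 years: (1 + 0.054704)^5 − 1 ≈ 0.30513.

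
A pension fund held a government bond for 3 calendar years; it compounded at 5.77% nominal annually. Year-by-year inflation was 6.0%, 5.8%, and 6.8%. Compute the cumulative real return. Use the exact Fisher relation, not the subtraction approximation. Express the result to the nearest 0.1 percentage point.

-1.2%

Cumulative inflation factor: 1.060 × 1.058 × 1.068 ≈ 1.19774.
Nominal growth factor: 1.18328. Real growth factor = 1.18328 / 1.19774 ≈ 0.98793.
Total real return ≈ -1.2073%.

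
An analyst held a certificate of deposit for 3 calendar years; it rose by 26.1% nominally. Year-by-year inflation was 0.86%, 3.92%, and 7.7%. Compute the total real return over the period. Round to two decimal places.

11.71%

Cumulative inflation factor: 1.0086 × 1.0392 × 1.077 ≈ 1.12884.
Nominal growth factor: 1.26100. Real growth factor = 1.26100 / 1.12884 ≈ 1.11707.
Total real return ≈ 11.7072%.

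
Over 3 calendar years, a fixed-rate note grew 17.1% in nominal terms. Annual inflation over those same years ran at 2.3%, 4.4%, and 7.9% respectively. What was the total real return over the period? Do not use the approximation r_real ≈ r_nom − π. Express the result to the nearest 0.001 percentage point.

1.615%

Cumulative inflation factor: 1.023 × 1.044 × 1.079 ≈ 1.15238.
Nominal growth factor: 1.17100. Real growth factor = 1.17100 / 1.15238 ≈ 1.01615.
Total real return ≈ 1.6154%.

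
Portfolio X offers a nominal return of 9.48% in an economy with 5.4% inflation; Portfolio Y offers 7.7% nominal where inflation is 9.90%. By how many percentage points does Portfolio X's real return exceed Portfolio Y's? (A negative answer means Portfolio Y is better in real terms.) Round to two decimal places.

5.87

Portfolio X real return: 1.0948/1.054 − 1 = 3.871%.
Portfolio Y real return: 1.077/1.0990 − 1 = -2.002%.
Difference: 3.871 − (-2.002) = 5.873 pp.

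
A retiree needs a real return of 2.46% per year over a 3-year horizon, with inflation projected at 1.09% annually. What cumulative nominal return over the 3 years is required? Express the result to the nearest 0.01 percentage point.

Required annual nominal rate: (1+2.46%)(1+1.09%) − 1 = 3.576814%.
Cumulative over 3 years: (1 + 0.03576814)^3 − 1 ≈ 0.11119.

11.12%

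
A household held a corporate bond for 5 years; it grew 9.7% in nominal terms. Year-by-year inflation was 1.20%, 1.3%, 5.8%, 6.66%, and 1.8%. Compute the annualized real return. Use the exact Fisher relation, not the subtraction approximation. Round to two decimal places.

Cumulative inflation factor: 1.0120 × 1.013 × 1.058 × 1.0666 × 1.018 ≈ 1.17767.
Nominal growth factor: 1.09700. Real growth factor = 1.09700 / 1.17767 ≈ 0.93150.
Annualized: 0.93150^(1/5) − 1 ≈ -0.01409.

-1.41%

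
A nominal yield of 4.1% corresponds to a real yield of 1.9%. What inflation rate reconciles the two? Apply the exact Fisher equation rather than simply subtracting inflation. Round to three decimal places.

From (1+r_nom) = (1+r_real)(1+π), we get 1+π = (1 + 4.1%)/(1 + 1.9%) = 1.041/1.019 ≈ 1.02159.
So π ≈ 2.1590%.

2.159%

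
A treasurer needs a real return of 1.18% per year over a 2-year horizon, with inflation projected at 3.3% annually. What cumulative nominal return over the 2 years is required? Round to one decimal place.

9.2%

Required annual nominal rate: (1+1.18%)(1+3.3%) − 1 = 4.51894%.
Cumulative over 2 years: (1 + 0.0451894)^2 − 1 ≈ 0.09242.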